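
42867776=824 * 52024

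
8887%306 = 13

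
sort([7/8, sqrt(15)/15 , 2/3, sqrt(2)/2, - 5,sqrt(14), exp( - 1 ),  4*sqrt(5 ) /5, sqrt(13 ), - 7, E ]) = [ - 7,  -  5, sqrt(15 )/15, exp( - 1), 2/3, sqrt(2 )/2, 7/8, 4*sqrt( 5 )/5, E,sqrt(13 ),sqrt ( 14) ] 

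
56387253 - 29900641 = 26486612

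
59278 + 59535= 118813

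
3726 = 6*621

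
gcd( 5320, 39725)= 35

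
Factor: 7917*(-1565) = -3^1*5^1* 7^1*13^1*29^1 *313^1 = - 12390105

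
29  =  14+15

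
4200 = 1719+2481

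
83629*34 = 2843386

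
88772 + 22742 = 111514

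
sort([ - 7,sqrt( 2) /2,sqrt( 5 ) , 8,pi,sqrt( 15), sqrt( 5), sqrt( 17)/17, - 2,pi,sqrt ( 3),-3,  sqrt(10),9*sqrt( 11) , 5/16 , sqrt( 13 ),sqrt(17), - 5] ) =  [ - 7, - 5, - 3 , - 2,sqrt (17)/17,5/16,sqrt (2) /2, sqrt( 3), sqrt (5 ), sqrt( 5),pi,pi,sqrt( 10 ),sqrt( 13) , sqrt( 15 ), sqrt( 17) , 8 , 9*sqrt( 11)]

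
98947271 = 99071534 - 124263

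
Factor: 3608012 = 2^2*17^1 *97^1*547^1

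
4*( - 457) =-1828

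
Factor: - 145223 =  -  13^1 * 11171^1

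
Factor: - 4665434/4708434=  - 3^( - 1)*131^1*227^( - 1)*3457^(-1)*17807^1 = - 2332717/2354217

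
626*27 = 16902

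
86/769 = 86/769= 0.11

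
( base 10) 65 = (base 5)230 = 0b1000001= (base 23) 2J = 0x41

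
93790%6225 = 415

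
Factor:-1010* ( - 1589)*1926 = 2^2*3^2* 5^1 * 7^1*101^1*107^1*227^1 = 3091018140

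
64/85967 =64/85967 = 0.00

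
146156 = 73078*2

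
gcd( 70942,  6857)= 1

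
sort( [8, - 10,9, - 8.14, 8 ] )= [ - 10,- 8.14,8,8,9 ] 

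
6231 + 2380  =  8611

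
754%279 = 196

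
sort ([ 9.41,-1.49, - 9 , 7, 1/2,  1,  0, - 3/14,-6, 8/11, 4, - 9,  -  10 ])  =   [ - 10, - 9, - 9, - 6, - 1.49, - 3/14, 0, 1/2,  8/11,1,4,7, 9.41]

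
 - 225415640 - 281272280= - 506687920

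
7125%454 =315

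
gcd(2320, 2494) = 58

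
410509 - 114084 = 296425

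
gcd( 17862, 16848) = 78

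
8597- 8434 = 163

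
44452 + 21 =44473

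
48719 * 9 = 438471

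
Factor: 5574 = 2^1*3^1*929^1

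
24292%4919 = 4616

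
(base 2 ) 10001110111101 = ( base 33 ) 8D8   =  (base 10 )9149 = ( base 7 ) 35450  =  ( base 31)9g4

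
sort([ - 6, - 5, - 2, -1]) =[ - 6, - 5,-2, - 1 ] 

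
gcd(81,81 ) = 81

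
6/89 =6/89=0.07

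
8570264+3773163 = 12343427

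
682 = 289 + 393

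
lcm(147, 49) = 147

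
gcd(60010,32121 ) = 1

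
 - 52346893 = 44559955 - 96906848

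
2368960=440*5384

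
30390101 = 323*94087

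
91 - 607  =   - 516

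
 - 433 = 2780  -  3213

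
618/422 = 309/211 = 1.46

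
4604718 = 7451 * 618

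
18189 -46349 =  - 28160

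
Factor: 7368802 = 2^1*7^1 * 53^1*9931^1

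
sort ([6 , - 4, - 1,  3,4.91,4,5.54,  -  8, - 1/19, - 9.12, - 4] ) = [ - 9.12, - 8, - 4, - 4, - 1, - 1/19,3,4,4.91,5.54, 6] 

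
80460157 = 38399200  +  42060957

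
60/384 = 5/32 =0.16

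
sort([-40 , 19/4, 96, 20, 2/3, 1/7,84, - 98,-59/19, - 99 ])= [-99 , - 98 ,  -  40,  -  59/19,1/7,2/3, 19/4, 20,84, 96] 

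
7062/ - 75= - 2354/25 = - 94.16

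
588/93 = 6 + 10/31 = 6.32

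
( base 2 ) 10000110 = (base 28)4m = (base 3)11222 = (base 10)134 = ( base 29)4I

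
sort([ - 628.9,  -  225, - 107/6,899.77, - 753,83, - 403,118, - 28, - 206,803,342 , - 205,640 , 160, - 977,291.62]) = [-977, - 753,-628.9, - 403, - 225,-206, -205,  -  28, - 107/6,83,118,160,291.62,342,640,803, 899.77 ] 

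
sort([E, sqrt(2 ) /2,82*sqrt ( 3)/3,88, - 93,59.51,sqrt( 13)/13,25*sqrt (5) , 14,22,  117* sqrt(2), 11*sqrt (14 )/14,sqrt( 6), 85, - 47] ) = [ - 93 , - 47 , sqrt(13) /13, sqrt( 2) /2,  sqrt(6 ),E,11*sqrt( 14 ) /14,14, 22,82*sqrt( 3 ) /3,25*sqrt(5 ),59.51,85 , 88,117*sqrt(2 )]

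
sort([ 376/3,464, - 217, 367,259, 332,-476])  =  [ - 476, - 217,  376/3,259, 332,367,464 ]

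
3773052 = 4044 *933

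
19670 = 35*562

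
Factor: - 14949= -3^2* 11^1*151^1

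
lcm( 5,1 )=5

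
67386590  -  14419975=52966615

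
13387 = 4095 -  - 9292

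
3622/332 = 10 + 151/166 = 10.91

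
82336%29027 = 24282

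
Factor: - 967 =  - 967^1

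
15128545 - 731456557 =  - 716328012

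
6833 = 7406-573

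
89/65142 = 89/65142 = 0.00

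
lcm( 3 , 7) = 21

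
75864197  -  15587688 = 60276509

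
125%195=125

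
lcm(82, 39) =3198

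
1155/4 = 288+3/4 = 288.75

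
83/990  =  83/990 = 0.08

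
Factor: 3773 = 7^3*11^1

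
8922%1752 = 162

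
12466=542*23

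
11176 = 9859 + 1317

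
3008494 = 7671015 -4662521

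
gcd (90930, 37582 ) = 2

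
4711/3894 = 1 + 817/3894  =  1.21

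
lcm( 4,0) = 0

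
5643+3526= 9169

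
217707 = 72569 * 3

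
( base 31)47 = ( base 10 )131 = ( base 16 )83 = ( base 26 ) 51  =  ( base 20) 6b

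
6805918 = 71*95858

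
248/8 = 31 = 31.00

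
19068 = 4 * 4767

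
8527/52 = 163 + 51/52  =  163.98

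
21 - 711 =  - 690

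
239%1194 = 239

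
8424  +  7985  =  16409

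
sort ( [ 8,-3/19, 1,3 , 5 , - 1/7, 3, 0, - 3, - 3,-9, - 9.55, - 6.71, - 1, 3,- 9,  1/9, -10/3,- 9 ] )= [ - 9.55, - 9, - 9, - 9, - 6.71, - 10/3,-3, - 3, - 1,  -  3/19,-1/7,0 , 1/9,1, 3, 3, 3, 5, 8 ] 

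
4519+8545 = 13064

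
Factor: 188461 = 7^1*13^1*19^1*109^1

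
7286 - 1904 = 5382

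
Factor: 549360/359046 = 2^3* 3^(  -  1 ) * 5^1 * 7^1 * 61^ (  -  1 )= 280/183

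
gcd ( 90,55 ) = 5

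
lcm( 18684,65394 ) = 130788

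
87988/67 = 1313 + 17/67 = 1313.25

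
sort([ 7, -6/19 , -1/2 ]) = [ - 1/2, - 6/19,7 ]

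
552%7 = 6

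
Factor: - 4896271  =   - 263^1*18617^1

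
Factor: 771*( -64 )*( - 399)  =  2^6*3^2*7^1*19^1*257^1 = 19688256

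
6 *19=114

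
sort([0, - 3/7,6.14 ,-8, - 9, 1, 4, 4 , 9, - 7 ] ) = [ - 9, - 8,-7, - 3/7, 0 , 1,  4, 4,6.14,9 ]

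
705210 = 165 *4274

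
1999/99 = 20 + 19/99  =  20.19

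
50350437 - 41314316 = 9036121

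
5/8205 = 1/1641 =0.00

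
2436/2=1218 = 1218.00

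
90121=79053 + 11068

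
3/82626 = 1/27542 = 0.00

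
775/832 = 775/832 = 0.93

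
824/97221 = 824/97221 = 0.01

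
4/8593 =4/8593 = 0.00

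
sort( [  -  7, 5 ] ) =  [-7,5 ] 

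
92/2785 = 92/2785 = 0.03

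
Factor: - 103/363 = - 3^( - 1)*11^( - 2)*103^1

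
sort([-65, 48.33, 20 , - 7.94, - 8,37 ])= [ - 65,  -  8, - 7.94,20, 37,48.33 ] 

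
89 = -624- - 713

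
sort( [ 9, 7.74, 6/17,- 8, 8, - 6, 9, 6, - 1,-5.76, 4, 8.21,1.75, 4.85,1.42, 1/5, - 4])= [-8, - 6,-5.76,  -  4, - 1, 1/5,6/17, 1.42,1.75, 4, 4.85 , 6, 7.74, 8,  8.21, 9, 9]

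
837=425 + 412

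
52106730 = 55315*942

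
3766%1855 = 56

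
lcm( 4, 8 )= 8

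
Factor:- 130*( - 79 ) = 10270   =  2^1*5^1*13^1*79^1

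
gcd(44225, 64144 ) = 1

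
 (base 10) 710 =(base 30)nk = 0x2c6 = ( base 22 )1A6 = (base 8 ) 1306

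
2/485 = 2/485 = 0.00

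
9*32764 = 294876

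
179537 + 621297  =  800834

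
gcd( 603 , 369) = 9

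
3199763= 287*11149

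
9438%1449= 744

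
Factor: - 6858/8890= - 27/35 = - 3^3*5^(  -  1 )*7^( - 1 )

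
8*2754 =22032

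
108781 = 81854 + 26927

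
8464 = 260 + 8204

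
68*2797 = 190196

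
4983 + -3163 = 1820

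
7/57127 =1/8161 = 0.00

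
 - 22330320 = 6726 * (-3320)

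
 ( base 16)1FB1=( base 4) 1332301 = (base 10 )8113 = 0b1111110110001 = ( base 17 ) 1b14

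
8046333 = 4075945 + 3970388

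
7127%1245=902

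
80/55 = 1 + 5/11 = 1.45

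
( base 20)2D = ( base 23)27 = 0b110101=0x35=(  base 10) 53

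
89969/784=89969/784 = 114.76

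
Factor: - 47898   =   - 2^1*3^3*887^1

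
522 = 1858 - 1336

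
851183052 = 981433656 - 130250604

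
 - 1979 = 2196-4175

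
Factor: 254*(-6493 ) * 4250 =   -  2^2* 5^3*17^1 * 43^1* 127^1*151^1 =-  7009193500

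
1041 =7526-6485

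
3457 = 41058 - 37601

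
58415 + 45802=104217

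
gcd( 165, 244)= 1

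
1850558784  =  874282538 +976276246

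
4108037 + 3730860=7838897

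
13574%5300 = 2974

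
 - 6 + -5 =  - 11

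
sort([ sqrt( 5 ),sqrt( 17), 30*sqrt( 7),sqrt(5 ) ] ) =[ sqrt(5),sqrt(5),sqrt( 17 ),30*sqrt( 7) ]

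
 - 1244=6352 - 7596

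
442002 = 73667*6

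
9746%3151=293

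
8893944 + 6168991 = 15062935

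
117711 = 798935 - 681224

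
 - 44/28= - 2 + 3/7  =  -1.57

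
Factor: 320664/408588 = 2^1 * 31^1 * 79^( - 1) = 62/79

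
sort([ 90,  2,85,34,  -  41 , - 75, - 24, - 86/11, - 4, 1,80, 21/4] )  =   [ - 75, - 41 , - 24, - 86/11, - 4, 1,2,21/4, 34, 80,85, 90 ] 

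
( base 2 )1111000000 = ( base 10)960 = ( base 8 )1700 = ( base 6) 4240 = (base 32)u0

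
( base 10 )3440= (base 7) 13013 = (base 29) 42i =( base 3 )11201102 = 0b110101110000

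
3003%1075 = 853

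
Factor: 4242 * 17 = 72114= 2^1* 3^1*7^1*17^1*101^1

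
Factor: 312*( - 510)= -159120= - 2^4*3^2*5^1*13^1*17^1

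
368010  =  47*7830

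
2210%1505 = 705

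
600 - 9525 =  - 8925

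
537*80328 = 43136136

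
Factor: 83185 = 5^1 * 127^1*131^1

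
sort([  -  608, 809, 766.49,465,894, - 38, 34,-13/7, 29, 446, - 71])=[ - 608, - 71, - 38 ,  -  13/7  ,  29, 34, 446, 465,  766.49,  809, 894 ] 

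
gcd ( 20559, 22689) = 3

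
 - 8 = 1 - 9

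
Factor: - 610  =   - 2^1*5^1*61^1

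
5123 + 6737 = 11860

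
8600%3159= 2282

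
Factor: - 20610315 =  - 3^3 * 5^1 * 11^1*13879^1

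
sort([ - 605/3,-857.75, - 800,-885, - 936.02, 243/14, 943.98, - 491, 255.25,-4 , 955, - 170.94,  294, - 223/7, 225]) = [ - 936.02,  -  885, - 857.75, - 800, - 491 , - 605/3, - 170.94,-223/7, - 4, 243/14,225,255.25, 294,943.98, 955]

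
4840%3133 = 1707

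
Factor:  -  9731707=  - 9731707^1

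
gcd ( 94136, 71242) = 2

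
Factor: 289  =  17^2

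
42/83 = 42/83 = 0.51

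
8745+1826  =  10571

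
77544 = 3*25848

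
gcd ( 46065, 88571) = 1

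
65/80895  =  13/16179 =0.00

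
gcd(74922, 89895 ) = 3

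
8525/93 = 275/3  =  91.67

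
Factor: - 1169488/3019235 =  - 2^4*5^(-1)*19^1 * 3847^1*603847^(-1 ) 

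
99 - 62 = 37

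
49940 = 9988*5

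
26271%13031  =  209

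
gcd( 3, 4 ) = 1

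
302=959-657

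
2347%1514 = 833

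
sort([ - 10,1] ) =[-10,1 ]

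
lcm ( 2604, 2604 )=2604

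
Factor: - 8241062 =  - 2^1 * 373^1*11047^1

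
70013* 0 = 0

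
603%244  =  115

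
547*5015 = 2743205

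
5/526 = 5/526 = 0.01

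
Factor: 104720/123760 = 11/13 =11^1 *13^( - 1)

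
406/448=29/32 = 0.91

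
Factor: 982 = 2^1*491^1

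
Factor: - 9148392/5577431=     -  2^3*3^2*11^1*19^( - 1) * 23^(-1 )*11551^1*12763^(  -  1)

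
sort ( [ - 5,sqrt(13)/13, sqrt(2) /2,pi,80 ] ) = [  -  5 , sqrt( 13)/13,sqrt(2)/2,pi,80]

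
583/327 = 583/327 = 1.78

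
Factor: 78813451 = 2129^1 * 37019^1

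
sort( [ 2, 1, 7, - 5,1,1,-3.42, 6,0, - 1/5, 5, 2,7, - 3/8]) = [ - 5, - 3.42 , - 3/8, - 1/5,0, 1, 1,1, 2,2,5,6,  7, 7]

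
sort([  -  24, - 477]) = [ - 477, - 24]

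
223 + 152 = 375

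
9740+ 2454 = 12194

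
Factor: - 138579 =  - 3^1 *7^1 *6599^1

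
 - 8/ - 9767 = 8/9767 = 0.00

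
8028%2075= 1803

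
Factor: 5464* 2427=13261128 = 2^3*3^1*683^1*809^1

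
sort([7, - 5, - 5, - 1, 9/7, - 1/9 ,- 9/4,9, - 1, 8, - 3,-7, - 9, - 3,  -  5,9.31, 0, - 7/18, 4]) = [ - 9, - 7, - 5, - 5, - 5, - 3,-3, - 9/4, - 1, - 1, - 7/18, - 1/9, 0,  9/7, 4, 7, 8, 9, 9.31]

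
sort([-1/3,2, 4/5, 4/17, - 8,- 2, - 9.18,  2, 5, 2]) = [ -9.18,-8, - 2,  -  1/3 , 4/17, 4/5 , 2,2,2,5 ] 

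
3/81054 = 1/27018 = 0.00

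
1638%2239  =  1638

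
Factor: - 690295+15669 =-674626  =  - 2^1 * 337313^1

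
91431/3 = 30477 = 30477.00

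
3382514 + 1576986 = 4959500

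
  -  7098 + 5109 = -1989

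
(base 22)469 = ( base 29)2di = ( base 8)4035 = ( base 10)2077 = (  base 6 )13341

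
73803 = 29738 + 44065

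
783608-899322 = -115714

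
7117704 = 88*80883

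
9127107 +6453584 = 15580691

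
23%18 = 5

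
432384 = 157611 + 274773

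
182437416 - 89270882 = 93166534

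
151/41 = 3+28/41  =  3.68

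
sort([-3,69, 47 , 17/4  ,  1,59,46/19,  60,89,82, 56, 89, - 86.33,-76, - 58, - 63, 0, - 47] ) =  [ - 86.33, - 76, - 63, - 58, - 47 , - 3,0, 1, 46/19, 17/4, 47, 56,  59, 60,69,82,89, 89 ]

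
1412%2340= 1412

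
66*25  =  1650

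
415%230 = 185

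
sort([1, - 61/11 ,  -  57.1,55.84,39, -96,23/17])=[ - 96, - 57.1 , - 61/11,1, 23/17,39, 55.84]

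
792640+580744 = 1373384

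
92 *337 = 31004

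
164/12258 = 82/6129 = 0.01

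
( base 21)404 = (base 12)1034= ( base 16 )6E8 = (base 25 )2ki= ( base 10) 1768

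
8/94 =4/47 = 0.09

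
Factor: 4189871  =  7^1*17^1*137^1*257^1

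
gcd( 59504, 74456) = 8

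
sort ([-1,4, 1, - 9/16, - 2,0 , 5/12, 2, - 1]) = [ - 2 , -1 , - 1, - 9/16,0,5/12, 1,2, 4 ]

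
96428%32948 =30532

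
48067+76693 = 124760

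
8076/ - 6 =-1346 + 0/1 = -  1346.00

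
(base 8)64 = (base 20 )2c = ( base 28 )1O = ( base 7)103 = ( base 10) 52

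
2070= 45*46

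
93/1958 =93/1958 = 0.05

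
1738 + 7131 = 8869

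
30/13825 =6/2765 =0.00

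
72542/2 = 36271  =  36271.00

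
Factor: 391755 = 3^1*5^1*7^2 * 13^1 *41^1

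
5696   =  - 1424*( - 4)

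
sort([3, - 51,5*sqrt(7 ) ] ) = [ - 51,3, 5 * sqrt(7)]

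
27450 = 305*90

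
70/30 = 7/3 = 2.33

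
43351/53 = 43351/53 = 817.94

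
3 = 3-0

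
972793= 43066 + 929727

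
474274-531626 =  - 57352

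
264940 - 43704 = 221236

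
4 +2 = 6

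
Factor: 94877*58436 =2^2*7^1*17^1*2087^1*5581^1 = 5544232372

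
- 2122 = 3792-5914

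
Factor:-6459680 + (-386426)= - 2^1*211^1*16223^1 = - 6846106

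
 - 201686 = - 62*3253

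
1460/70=20  +  6/7 = 20.86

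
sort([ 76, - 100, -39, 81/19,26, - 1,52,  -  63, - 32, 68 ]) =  [  -  100,- 63,- 39,-32, - 1,81/19,  26,52,68,76 ] 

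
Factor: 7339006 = 2^1*173^1 * 21211^1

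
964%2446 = 964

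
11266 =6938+4328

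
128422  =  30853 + 97569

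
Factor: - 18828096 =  - 2^6*3^1*7^1*14009^1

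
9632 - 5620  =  4012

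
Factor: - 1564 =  - 2^2*17^1*23^1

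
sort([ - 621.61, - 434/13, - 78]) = [ - 621.61,- 78, - 434/13 ]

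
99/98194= 99/98194= 0.00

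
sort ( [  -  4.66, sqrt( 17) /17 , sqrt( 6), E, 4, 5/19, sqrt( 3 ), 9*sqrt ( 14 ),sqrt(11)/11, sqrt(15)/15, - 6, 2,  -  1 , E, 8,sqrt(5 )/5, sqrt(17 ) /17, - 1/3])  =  [ - 6, - 4.66, - 1, - 1/3, sqrt( 17)/17,sqrt ( 17) /17, sqrt(15)/15, 5/19,  sqrt(11)/11, sqrt( 5)/5, sqrt(3),2,sqrt(6), E,E, 4, 8,  9 * sqrt( 14 )] 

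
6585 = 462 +6123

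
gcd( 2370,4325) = 5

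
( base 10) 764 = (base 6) 3312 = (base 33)n5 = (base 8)1374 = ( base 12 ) 538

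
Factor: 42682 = 2^1  *  21341^1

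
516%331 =185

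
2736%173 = 141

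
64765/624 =103 + 493/624 = 103.79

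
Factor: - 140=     -  2^2*5^1*7^1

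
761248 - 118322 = 642926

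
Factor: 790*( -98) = - 2^2 * 5^1*7^2*79^1 = - 77420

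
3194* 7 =22358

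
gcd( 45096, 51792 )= 24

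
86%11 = 9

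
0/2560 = 0 = 0.00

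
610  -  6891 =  - 6281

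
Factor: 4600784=2^4*287549^1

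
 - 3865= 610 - 4475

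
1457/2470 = 1457/2470 = 0.59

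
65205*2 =130410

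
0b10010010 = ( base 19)7d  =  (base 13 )B3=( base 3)12102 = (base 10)146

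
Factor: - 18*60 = -1080 = - 2^3*3^3*5^1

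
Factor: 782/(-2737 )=-2/7 =-2^1*7^(-1)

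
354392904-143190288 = 211202616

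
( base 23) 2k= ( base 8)102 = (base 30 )26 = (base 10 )66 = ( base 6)150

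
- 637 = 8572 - 9209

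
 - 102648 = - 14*7332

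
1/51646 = 1/51646 = 0.00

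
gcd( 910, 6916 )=182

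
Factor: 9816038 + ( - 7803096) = 2^1*1006471^1 = 2012942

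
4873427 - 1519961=3353466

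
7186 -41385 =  - 34199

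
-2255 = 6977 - 9232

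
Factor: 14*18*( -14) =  - 2^3*3^2 * 7^2 = -3528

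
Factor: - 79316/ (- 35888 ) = 19829/8972 = 2^( - 2 )*79^1*251^1*2243^( - 1 )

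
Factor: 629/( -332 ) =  - 2^(  -  2)*17^1 * 37^1*83^( - 1)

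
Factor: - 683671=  - 83^1*8237^1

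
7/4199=7/4199= 0.00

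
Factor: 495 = 3^2*5^1 *11^1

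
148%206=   148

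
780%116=84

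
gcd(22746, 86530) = 34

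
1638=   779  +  859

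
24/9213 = 8/3071 =0.00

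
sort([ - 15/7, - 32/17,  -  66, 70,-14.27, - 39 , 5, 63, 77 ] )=[  -  66,-39,  -  14.27, - 15/7, -32/17 , 5, 63, 70, 77]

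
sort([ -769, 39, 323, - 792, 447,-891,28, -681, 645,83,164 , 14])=[ - 891,-792,-769, - 681 , 14,28, 39, 83,164, 323,  447,645]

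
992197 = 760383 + 231814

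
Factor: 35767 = 47^1*761^1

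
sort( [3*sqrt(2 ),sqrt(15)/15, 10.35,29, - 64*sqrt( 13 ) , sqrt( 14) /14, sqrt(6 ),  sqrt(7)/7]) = [- 64 * sqrt( 13),sqrt( 15)/15,  sqrt(14)/14, sqrt( 7 ) /7, sqrt( 6 ),3*sqrt ( 2), 10.35, 29]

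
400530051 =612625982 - 212095931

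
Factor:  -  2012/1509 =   -  4/3=- 2^2*  3^ ( - 1)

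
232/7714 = 4/133=0.03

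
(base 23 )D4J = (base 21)fhg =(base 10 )6988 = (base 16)1B4C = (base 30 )7MS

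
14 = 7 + 7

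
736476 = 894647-158171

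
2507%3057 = 2507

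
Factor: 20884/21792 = 2^ ( - 3)*3^( - 1) * 23^1 = 23/24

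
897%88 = 17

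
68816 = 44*1564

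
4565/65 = 913/13 = 70.23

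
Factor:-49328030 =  - 2^1*5^1* 37^1*133319^1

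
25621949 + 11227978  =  36849927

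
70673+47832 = 118505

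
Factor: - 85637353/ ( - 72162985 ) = 5^( - 1)*101^( - 1 )*5417^1*15809^1 *142897^(  -  1) 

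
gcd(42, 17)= 1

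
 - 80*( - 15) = 1200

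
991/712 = 991/712 = 1.39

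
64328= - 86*( - 748 ) 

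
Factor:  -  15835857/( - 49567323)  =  5278619/16522441 = 13^ ( - 1)*17^1 * 23^( - 1)*55259^( - 1)*310507^1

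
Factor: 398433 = 3^1* 7^1*18973^1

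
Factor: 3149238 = 2^1*3^1*524873^1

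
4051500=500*8103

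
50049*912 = 45644688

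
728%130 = 78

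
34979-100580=- 65601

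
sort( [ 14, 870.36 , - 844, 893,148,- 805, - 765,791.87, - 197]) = [ - 844, - 805 , - 765, -197,14,148, 791.87,870.36 , 893 ]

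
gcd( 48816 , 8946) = 18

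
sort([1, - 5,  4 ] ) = [ - 5, 1  ,  4 ]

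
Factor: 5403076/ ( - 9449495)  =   - 2^2*5^( - 1)*7^1 * 11^(-2 )*17^1*11351^1*15619^(-1 )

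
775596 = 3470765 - 2695169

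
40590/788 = 20295/394 = 51.51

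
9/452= 9/452 =0.02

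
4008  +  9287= 13295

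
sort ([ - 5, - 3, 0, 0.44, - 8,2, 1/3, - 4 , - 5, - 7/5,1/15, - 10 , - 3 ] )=[ - 10,-8,-5, - 5, - 4,-3, - 3,-7/5,  0,1/15,  1/3, 0.44,2]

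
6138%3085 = 3053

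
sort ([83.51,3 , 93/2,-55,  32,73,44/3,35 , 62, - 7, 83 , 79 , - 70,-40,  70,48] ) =[ - 70,-55,-40 ,-7,3,44/3 , 32 , 35, 93/2, 48, 62,70, 73 , 79, 83, 83.51 ]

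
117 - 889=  - 772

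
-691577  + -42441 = - 734018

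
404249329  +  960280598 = 1364529927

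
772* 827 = 638444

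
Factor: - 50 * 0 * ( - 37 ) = 0^1=0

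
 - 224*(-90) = 20160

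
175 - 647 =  - 472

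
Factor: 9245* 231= 3^1*5^1*7^1*11^1*43^2 = 2135595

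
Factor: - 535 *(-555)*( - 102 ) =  - 30286350=-  2^1*3^2 * 5^2*17^1*37^1*107^1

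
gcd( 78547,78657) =1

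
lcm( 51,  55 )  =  2805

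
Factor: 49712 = 2^4*13^1*239^1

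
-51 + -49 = -100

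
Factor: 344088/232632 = 531/359 =3^2*59^1 * 359^ ( - 1)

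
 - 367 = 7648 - 8015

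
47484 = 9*5276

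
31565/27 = 31565/27 =1169.07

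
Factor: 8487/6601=3^2*7^( - 1) =9/7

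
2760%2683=77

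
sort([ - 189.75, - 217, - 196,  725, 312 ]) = [ - 217, - 196, - 189.75,312,  725 ] 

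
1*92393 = 92393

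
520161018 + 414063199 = 934224217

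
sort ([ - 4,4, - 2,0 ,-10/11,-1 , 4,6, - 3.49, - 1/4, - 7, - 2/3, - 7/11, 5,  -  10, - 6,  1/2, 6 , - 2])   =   [  -  10, - 7, - 6,-4, - 3.49 ,-2,  -  2,- 1, - 10/11  ,-2/3, - 7/11,-1/4,0,1/2, 4, 4 , 5,6, 6]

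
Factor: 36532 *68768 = 2^7*7^1*307^1*9133^1 =2512232576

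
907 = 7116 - 6209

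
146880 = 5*29376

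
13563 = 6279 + 7284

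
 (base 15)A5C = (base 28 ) 2RD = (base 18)73f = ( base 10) 2337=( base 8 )4441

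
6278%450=428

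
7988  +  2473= 10461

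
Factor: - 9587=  - 9587^1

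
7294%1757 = 266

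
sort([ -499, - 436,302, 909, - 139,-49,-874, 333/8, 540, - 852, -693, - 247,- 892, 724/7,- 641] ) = [  -  892, - 874,-852, - 693, - 641, - 499, - 436, - 247, -139, - 49,333/8,724/7 , 302, 540,909 ]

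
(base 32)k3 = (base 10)643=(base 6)2551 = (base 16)283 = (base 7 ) 1606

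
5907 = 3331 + 2576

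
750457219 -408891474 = 341565745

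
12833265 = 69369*185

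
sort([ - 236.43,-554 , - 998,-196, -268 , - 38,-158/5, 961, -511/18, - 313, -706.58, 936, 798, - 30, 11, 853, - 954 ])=[ - 998, - 954, - 706.58, - 554, - 313, - 268, - 236.43, - 196,-38,-158/5, - 30, - 511/18,11, 798,853, 936, 961 ]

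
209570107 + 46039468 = 255609575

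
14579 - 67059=-52480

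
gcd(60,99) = 3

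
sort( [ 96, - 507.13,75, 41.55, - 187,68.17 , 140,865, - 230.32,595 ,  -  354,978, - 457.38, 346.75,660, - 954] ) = [-954,-507.13,  -  457.38, - 354, -230.32,  -  187,41.55,68.17,75,96,140 , 346.75, 595,660  ,  865, 978]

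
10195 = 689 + 9506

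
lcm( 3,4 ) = 12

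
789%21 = 12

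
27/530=27/530 = 0.05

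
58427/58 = 1007 + 21/58=1007.36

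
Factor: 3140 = 2^2 * 5^1*157^1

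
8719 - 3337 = 5382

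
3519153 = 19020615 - 15501462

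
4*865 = 3460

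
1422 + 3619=5041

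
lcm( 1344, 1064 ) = 25536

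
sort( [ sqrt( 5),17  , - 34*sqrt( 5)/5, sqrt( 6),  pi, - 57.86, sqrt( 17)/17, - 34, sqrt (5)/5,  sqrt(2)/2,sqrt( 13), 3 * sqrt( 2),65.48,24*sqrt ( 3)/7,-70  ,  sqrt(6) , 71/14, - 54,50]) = [ - 70, - 57.86, - 54, - 34, - 34* sqrt( 5)/5, sqrt (17) /17,sqrt( 5)/5, sqrt( 2)/2,  sqrt(5), sqrt( 6) , sqrt (6),pi , sqrt( 13 ),  3*sqrt( 2),  71/14,  24*sqrt( 3)/7,17, 50, 65.48 ] 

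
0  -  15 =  - 15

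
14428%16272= 14428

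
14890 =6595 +8295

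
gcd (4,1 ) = 1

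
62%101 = 62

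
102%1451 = 102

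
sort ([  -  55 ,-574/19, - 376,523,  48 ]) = [  -  376, - 55, - 574/19,48,523]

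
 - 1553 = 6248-7801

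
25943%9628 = 6687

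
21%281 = 21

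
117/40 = 2 + 37/40  =  2.92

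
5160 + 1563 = 6723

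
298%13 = 12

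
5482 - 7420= - 1938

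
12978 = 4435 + 8543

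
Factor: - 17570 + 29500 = 11930 = 2^1 * 5^1*1193^1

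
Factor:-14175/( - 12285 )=3^1 *5^1*13^(  -  1)=   15/13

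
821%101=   13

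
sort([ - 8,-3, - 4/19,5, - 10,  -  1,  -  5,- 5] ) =[ - 10, - 8,  -  5, - 5, - 3, - 1, - 4/19, 5 ]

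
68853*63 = 4337739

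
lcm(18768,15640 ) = 93840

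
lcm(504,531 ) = 29736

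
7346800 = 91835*80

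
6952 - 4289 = 2663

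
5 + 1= 6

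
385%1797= 385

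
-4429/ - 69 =64 + 13/69 = 64.19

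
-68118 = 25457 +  - 93575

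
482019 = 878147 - 396128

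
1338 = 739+599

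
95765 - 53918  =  41847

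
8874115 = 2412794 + 6461321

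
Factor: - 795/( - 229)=3^1*5^1*53^1*229^(-1) 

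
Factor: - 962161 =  - 962161^1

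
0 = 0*8110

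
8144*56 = 456064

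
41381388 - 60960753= - 19579365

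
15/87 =5/29  =  0.17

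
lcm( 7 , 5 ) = 35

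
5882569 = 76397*77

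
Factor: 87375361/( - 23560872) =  - 2^( - 3)*3^( - 1 )*981703^(- 1)*87375361^1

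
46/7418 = 23/3709  =  0.01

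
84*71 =5964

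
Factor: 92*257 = 23644  =  2^2*23^1*257^1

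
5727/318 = 1909/106 = 18.01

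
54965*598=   32869070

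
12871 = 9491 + 3380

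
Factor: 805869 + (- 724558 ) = 17^1*4783^1   =  81311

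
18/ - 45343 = -1 + 45325/45343 =- 0.00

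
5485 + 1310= 6795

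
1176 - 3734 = - 2558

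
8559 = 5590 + 2969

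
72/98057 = 72/98057 = 0.00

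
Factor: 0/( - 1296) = 0^1=0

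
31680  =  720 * 44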